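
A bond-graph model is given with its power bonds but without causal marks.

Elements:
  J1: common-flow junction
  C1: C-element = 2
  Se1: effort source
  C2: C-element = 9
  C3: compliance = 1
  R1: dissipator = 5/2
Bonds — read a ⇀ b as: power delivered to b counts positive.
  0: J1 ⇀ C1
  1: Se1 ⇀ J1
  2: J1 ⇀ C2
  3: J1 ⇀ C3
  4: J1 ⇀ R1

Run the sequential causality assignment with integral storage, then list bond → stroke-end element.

#0 |J1
#1 |J1
#2 |J1
#3 |J1
#4 |R1

β1 stroke→J1  (Se1 fixes effort; stroke away)
β0 stroke→J1  (prefer integral on C1)
β2 stroke→J1  (C2 integral (e out))
β3 stroke→J1  (C3: C, integral causality)
β4 stroke→R1  (J1: last free bond brings flow in)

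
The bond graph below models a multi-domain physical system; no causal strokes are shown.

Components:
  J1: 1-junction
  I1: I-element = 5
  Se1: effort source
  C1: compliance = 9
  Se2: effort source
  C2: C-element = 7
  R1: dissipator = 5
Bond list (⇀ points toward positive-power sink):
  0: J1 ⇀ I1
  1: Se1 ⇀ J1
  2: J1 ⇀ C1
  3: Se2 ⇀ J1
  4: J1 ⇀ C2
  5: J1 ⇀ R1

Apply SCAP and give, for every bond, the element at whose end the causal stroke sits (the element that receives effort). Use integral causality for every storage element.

bond 1 stroke→J1  (Se1 (Se) sets effort on bond)
bond 3 stroke→J1  (Se2 (Se) sets effort on bond)
bond 0 stroke→I1  (I1 integral (f out))
bond 2 stroke→J1  (common-f at J1 fixed by 0)
bond 4 stroke→J1  (1-jn J1 has f-setter on 0)
bond 5 stroke→J1  (J1: bond 0 brought flow, rest push out)

b0 →I1
b1 →J1
b2 →J1
b3 →J1
b4 →J1
b5 →J1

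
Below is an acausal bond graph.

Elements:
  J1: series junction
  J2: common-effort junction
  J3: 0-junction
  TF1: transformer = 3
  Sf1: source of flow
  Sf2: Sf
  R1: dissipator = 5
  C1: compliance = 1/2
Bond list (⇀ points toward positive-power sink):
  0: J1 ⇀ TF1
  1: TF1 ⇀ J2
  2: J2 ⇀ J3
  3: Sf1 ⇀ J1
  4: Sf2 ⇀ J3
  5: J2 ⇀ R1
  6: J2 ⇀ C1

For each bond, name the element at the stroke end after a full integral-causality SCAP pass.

bond 0 stroke→J1
bond 1 stroke→TF1
bond 2 stroke→J3
bond 3 stroke→Sf1
bond 4 stroke→Sf2
bond 5 stroke→R1
bond 6 stroke→J2

bond 3 stroke→Sf1  (Sf1 fixes flow; stroke at Sf1)
bond 4 stroke→Sf2  (Sf2 (Sf) sets flow on bond)
bond 0 stroke→J1  (common-f at J1 fixed by 3)
bond 2 stroke→J3  (only one effort-in slot at J3)
bond 1 stroke→TF1  (TF1 one-in-one-out from 0)
bond 6 stroke→J2  (C1 outputs effort q/C1)
bond 5 stroke→R1  (J2: bond 6 brought effort, rest push out)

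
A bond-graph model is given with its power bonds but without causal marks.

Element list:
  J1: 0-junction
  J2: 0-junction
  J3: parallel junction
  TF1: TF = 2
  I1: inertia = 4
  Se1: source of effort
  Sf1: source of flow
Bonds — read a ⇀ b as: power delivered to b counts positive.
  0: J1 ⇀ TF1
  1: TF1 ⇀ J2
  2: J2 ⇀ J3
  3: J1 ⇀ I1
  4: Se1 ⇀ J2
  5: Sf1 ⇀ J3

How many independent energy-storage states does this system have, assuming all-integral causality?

bond 4 stroke→J2  (Se1 fixes effort; stroke away)
bond 5 stroke→Sf1  (Sf1 (Sf) sets flow on bond)
bond 1 stroke→TF1  (J2: bond 4 brought effort, rest push out)
bond 2 stroke→J3  (J2: bond 4 brought effort, rest push out)
bond 0 stroke→J1  (TF1 one-in-one-out from 1)
bond 3 stroke→I1  (common-e at J1 fixed by 0)

1  (I1 all integral)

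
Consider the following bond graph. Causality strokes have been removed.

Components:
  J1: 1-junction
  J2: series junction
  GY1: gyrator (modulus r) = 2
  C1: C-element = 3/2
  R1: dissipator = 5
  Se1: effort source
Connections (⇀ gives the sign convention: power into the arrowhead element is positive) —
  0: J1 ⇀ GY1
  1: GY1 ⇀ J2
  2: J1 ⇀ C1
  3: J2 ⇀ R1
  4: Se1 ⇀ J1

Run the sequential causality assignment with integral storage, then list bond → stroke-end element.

#0 |GY1
#1 |GY1
#2 |J1
#3 |J2
#4 |J1

b4 stroke at J1  (Se1 fixes effort; stroke away)
b2 stroke at J1  (prefer integral on C1)
b0 stroke at GY1  (closing 1-jn rule on J1)
b1 stroke at GY1  (through GY1, causality inverts; strokes same side of GY1)
b3 stroke at J2  (common-f at J2 fixed by 1)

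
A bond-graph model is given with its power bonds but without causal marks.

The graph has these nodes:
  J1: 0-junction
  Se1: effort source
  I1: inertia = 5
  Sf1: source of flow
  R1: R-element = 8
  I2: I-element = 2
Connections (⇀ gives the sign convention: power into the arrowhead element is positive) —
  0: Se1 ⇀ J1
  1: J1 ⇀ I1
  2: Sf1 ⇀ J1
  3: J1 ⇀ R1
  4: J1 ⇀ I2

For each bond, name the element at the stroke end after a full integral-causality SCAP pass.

bond 0 stroke→J1
bond 1 stroke→I1
bond 2 stroke→Sf1
bond 3 stroke→R1
bond 4 stroke→I2

#0 |J1  (source Se1 imposes e)
#2 |Sf1  (Sf1: flow source, stroke at near end)
#1 |I1  (J1: bond 0 brought effort, rest push out)
#3 |R1  (common-e at J1 fixed by 0)
#4 |I2  (J1: bond 0 brought effort, rest push out)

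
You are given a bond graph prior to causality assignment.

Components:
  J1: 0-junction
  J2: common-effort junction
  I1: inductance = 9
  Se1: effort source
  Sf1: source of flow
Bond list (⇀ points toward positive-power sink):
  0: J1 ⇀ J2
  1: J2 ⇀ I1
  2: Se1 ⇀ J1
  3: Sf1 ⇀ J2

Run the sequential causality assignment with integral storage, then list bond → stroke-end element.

#2 stroke→J1  (Se1: effort source, stroke at far end)
#3 stroke→Sf1  (source Sf1 imposes f)
#0 stroke→J2  (common-e at J1 fixed by 2)
#1 stroke→I1  (0-jn J2 has e-setter on 0)

bond 0 |J2
bond 1 |I1
bond 2 |J1
bond 3 |Sf1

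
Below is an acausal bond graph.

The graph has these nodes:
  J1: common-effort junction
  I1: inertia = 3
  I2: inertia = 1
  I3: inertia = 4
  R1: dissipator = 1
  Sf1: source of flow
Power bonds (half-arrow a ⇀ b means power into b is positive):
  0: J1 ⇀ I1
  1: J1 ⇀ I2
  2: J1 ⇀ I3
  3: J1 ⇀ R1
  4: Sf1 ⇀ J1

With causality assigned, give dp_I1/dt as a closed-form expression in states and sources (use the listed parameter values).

bond 4 |Sf1  (source Sf1 imposes f)
bond 0 |I1  (I1 outputs flow p/I1)
bond 1 |I2  (I2 outputs flow p/I2)
bond 2 |I3  (prefer integral on I3)
bond 3 |J1  (only one effort-in slot at J1)

dp_I1/dt = F_Sf1 - p_I1/3 - p_I2 - p_I3/4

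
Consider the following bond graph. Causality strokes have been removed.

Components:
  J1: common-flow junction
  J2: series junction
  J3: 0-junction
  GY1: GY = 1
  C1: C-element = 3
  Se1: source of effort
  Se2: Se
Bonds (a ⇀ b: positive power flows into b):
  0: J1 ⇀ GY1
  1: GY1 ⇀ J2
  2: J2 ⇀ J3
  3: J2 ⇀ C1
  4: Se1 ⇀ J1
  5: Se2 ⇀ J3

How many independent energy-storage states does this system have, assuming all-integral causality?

1  (C1 all integral)

β4 →J1  (source Se1 imposes e)
β5 →J3  (Se2 fixes effort; stroke away)
β0 →GY1  (J1: last free bond brings flow in)
β2 →J2  (J3 effort already set via bond 5)
β1 →GY1  (GY1 both-in/both-out from 0)
β3 →J2  (J2: bond 1 brought flow, rest push out)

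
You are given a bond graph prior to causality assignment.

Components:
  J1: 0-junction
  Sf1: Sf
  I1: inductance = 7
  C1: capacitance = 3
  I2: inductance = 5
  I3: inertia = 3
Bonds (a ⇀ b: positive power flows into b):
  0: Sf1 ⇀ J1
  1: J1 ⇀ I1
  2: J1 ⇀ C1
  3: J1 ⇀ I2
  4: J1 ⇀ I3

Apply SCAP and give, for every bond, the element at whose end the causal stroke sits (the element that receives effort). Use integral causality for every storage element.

β0 stroke→Sf1
β1 stroke→I1
β2 stroke→J1
β3 stroke→I2
β4 stroke→I3

#0 stroke→Sf1  (Sf1: flow source, stroke at near end)
#1 stroke→I1  (prefer integral on I1)
#2 stroke→J1  (C1: C, integral causality)
#3 stroke→I2  (0-jn J1 has e-setter on 2)
#4 stroke→I3  (J1: bond 2 brought effort, rest push out)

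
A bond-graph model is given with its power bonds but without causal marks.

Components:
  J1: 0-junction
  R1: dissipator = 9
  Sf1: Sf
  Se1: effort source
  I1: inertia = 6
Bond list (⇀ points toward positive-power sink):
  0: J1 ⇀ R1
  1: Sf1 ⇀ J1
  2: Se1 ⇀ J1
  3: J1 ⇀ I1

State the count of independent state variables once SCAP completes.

1  (I1 all integral)

#1 stroke at Sf1  (Sf1 fixes flow; stroke at Sf1)
#2 stroke at J1  (Se1 (Se) sets effort on bond)
#0 stroke at R1  (common-e at J1 fixed by 2)
#3 stroke at I1  (J1 effort already set via bond 2)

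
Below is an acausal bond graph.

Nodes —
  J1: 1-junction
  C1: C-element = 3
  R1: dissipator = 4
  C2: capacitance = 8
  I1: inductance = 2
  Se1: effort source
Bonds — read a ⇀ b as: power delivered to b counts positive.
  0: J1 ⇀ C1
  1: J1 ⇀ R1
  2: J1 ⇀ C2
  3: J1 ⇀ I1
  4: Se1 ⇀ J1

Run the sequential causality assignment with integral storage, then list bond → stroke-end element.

β0 stroke→J1
β1 stroke→J1
β2 stroke→J1
β3 stroke→I1
β4 stroke→J1

β4 →J1  (source Se1 imposes e)
β0 →J1  (C1: C, integral causality)
β2 →J1  (C2 integral (e out))
β3 →I1  (I1 outputs flow p/I1)
β1 →J1  (common-f at J1 fixed by 3)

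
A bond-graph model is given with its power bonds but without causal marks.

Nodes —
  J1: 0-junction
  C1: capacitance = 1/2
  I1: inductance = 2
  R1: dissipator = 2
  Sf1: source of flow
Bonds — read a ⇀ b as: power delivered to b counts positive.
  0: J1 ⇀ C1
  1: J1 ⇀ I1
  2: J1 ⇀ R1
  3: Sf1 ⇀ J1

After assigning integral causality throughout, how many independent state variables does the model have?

β3 →Sf1  (Sf1 fixes flow; stroke at Sf1)
β0 →J1  (C1 integral (e out))
β1 →I1  (J1 effort already set via bond 0)
β2 →R1  (J1 effort already set via bond 0)

2  (C1, I1 all integral)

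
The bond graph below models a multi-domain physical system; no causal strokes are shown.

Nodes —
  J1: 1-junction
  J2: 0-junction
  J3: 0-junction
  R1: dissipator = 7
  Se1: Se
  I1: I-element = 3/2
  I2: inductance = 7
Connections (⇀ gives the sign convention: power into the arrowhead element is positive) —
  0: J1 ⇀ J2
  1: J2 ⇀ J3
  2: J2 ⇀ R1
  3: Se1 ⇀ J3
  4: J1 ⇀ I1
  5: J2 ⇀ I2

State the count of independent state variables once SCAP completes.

β3 stroke at J3  (source Se1 imposes e)
β1 stroke at J2  (0-jn J3 has e-setter on 3)
β0 stroke at J1  (J2 effort already set via bond 1)
β2 stroke at R1  (common-e at J2 fixed by 1)
β5 stroke at I2  (0-jn J2 has e-setter on 1)
β4 stroke at I1  (only one flow-in slot at J1)

2  (I1, I2 all integral)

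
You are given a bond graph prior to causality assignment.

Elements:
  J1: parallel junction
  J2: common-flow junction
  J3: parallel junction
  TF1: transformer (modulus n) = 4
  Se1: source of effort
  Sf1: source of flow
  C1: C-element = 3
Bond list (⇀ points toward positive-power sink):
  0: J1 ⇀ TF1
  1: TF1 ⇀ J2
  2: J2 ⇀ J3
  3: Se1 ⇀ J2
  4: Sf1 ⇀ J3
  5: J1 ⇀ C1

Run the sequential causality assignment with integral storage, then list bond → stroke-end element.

bond 3 →J2  (Se1 (Se) sets effort on bond)
bond 4 →Sf1  (Sf1 (Sf) sets flow on bond)
bond 2 →J3  (closing 0-jn rule on J3)
bond 1 →J2  (1-jn J2 has f-setter on 2)
bond 0 →TF1  (TF1: transformer flips bond 1)
bond 5 →J1  (closing 0-jn rule on J1)

#0 →TF1
#1 →J2
#2 →J3
#3 →J2
#4 →Sf1
#5 →J1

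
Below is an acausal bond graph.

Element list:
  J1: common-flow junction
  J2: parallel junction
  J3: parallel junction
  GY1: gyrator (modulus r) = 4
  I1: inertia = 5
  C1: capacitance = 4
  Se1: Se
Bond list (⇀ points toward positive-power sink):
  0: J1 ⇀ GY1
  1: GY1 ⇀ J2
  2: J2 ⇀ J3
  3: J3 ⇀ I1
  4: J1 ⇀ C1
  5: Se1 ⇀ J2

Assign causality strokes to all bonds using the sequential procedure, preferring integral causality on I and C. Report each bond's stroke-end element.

bond 0 →GY1
bond 1 →GY1
bond 2 →J3
bond 3 →I1
bond 4 →J1
bond 5 →J2

b5 stroke at J2  (Se1 (Se) sets effort on bond)
b1 stroke at GY1  (common-e at J2 fixed by 5)
b2 stroke at J3  (J2: bond 5 brought effort, rest push out)
b3 stroke at I1  (J3: bond 2 brought effort, rest push out)
b0 stroke at GY1  (through GY1, causality inverts; strokes same side of GY1)
b4 stroke at J1  (J1: bond 0 brought flow, rest push out)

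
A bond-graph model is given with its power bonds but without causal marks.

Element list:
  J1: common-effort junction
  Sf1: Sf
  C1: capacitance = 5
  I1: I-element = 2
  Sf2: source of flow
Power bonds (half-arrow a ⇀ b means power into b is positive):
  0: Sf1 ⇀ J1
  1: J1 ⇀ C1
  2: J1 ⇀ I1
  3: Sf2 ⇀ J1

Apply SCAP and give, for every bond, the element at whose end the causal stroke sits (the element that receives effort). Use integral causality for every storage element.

bond 0 stroke at Sf1  (Sf1 (Sf) sets flow on bond)
bond 3 stroke at Sf2  (Sf2 fixes flow; stroke at Sf2)
bond 1 stroke at J1  (C1 integral (e out))
bond 2 stroke at I1  (J1: bond 1 brought effort, rest push out)

β0 |Sf1
β1 |J1
β2 |I1
β3 |Sf2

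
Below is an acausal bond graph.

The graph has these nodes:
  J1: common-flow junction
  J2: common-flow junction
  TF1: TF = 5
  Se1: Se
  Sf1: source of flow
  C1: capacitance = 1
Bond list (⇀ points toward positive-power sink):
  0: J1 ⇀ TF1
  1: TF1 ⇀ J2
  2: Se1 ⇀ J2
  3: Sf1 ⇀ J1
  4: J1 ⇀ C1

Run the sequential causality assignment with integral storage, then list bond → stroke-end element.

β0 stroke→J1
β1 stroke→TF1
β2 stroke→J2
β3 stroke→Sf1
β4 stroke→J1

b2 stroke at J2  (Se1: effort source, stroke at far end)
b3 stroke at Sf1  (Sf1: flow source, stroke at near end)
b0 stroke at J1  (1-jn J1 has f-setter on 3)
b4 stroke at J1  (J1: bond 3 brought flow, rest push out)
b1 stroke at TF1  (only one flow-in slot at J2)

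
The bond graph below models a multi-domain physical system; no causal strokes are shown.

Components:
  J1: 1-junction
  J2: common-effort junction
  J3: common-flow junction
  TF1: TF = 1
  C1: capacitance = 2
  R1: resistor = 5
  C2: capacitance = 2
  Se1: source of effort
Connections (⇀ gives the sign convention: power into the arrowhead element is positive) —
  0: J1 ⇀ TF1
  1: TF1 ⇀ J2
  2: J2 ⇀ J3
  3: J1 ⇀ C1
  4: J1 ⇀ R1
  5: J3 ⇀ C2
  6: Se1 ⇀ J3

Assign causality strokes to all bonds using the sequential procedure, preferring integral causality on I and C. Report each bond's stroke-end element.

b6 →J3  (Se1 (Se) sets effort on bond)
b3 →J1  (C1 integral (e out))
b5 →J3  (C2: C, integral causality)
b2 →J2  (J3: last free bond brings flow in)
b1 →TF1  (common-e at J2 fixed by 2)
b0 →J1  (TF1 one-in-one-out from 1)
b4 →R1  (only one flow-in slot at J1)

b0 stroke→J1
b1 stroke→TF1
b2 stroke→J2
b3 stroke→J1
b4 stroke→R1
b5 stroke→J3
b6 stroke→J3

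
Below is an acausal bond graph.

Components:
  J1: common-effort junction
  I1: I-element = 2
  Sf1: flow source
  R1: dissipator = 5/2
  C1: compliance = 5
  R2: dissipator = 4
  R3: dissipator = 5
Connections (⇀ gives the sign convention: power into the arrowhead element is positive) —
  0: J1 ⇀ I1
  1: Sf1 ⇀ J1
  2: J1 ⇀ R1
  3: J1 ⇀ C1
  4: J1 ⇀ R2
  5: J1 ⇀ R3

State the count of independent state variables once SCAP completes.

2  (C1, I1 all integral)

β1 →Sf1  (Sf1 fixes flow; stroke at Sf1)
β0 →I1  (I1 outputs flow p/I1)
β3 →J1  (C1: C, integral causality)
β2 →R1  (J1: bond 3 brought effort, rest push out)
β4 →R2  (0-jn J1 has e-setter on 3)
β5 →R3  (J1 effort already set via bond 3)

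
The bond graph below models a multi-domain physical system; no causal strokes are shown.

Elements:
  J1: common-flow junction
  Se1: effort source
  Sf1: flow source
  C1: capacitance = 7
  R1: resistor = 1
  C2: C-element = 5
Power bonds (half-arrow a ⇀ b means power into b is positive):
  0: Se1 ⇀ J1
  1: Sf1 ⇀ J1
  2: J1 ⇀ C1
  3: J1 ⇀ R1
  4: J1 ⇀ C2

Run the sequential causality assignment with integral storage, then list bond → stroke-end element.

#0 |J1  (Se1: effort source, stroke at far end)
#1 |Sf1  (source Sf1 imposes f)
#2 |J1  (J1: bond 1 brought flow, rest push out)
#3 |J1  (1-jn J1 has f-setter on 1)
#4 |J1  (J1 flow already set via bond 1)

bond 0 stroke→J1
bond 1 stroke→Sf1
bond 2 stroke→J1
bond 3 stroke→J1
bond 4 stroke→J1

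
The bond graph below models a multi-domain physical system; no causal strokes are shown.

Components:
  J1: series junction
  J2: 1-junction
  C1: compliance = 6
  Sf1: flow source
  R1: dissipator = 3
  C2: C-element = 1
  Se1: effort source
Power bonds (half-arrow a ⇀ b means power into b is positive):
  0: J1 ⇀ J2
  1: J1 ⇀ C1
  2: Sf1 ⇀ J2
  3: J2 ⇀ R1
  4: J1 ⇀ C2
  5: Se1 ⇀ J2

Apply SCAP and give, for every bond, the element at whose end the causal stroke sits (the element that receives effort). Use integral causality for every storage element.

b2 stroke at Sf1  (Sf1 (Sf) sets flow on bond)
b5 stroke at J2  (Se1 (Se) sets effort on bond)
b0 stroke at J2  (common-f at J2 fixed by 2)
b3 stroke at J2  (J2: bond 2 brought flow, rest push out)
b1 stroke at J1  (J1: bond 0 brought flow, rest push out)
b4 stroke at J1  (J1: bond 0 brought flow, rest push out)

bond 0 stroke→J2
bond 1 stroke→J1
bond 2 stroke→Sf1
bond 3 stroke→J2
bond 4 stroke→J1
bond 5 stroke→J2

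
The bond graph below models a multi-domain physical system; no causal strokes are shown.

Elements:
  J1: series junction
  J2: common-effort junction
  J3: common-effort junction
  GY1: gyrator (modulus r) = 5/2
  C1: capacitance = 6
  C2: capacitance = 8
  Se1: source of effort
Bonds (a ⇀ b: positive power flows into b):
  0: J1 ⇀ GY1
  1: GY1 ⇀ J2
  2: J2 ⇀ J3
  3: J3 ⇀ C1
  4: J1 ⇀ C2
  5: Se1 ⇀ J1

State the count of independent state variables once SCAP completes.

2  (C1, C2 all integral)

β5 |J1  (Se1 fixes effort; stroke away)
β3 |J3  (prefer integral on C1)
β2 |J2  (J3 effort already set via bond 3)
β1 |GY1  (0-jn J2 has e-setter on 2)
β0 |GY1  (GY1 both-in/both-out from 1)
β4 |J1  (J1 flow already set via bond 0)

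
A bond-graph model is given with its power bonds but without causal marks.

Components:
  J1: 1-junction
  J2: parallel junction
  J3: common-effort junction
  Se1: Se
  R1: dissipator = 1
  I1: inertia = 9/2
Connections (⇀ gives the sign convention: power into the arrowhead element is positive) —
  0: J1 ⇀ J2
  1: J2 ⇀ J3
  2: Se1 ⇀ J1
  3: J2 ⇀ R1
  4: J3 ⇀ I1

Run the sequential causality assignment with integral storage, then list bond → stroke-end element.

#0 stroke at J2
#1 stroke at J3
#2 stroke at J1
#3 stroke at R1
#4 stroke at I1

bond 2 stroke at J1  (Se1 fixes effort; stroke away)
bond 0 stroke at J2  (only one flow-in slot at J1)
bond 1 stroke at J3  (J2 effort already set via bond 0)
bond 3 stroke at R1  (J2: bond 0 brought effort, rest push out)
bond 4 stroke at I1  (J3 effort already set via bond 1)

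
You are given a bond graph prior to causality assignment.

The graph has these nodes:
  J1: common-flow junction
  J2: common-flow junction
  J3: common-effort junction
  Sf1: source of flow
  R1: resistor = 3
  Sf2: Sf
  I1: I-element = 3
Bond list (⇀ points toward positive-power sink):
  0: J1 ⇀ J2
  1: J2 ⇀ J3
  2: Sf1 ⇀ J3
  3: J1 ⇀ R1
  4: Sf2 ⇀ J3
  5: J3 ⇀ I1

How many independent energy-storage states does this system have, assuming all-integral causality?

β2 stroke→Sf1  (Sf1 (Sf) sets flow on bond)
β4 stroke→Sf2  (Sf2 fixes flow; stroke at Sf2)
β5 stroke→I1  (prefer integral on I1)
β1 stroke→J3  (J3 needs exactly one e-in)
β0 stroke→J2  (J2: bond 1 brought flow, rest push out)
β3 stroke→J1  (J1 flow already set via bond 0)

1  (I1 all integral)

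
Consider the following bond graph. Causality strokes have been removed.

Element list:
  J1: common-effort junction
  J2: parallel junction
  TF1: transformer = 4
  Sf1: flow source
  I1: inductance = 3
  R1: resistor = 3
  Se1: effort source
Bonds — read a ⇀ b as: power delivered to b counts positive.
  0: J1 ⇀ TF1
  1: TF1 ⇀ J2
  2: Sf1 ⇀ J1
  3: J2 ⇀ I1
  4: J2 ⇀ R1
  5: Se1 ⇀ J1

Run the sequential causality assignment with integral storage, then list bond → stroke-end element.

β2 stroke at Sf1  (Sf1 fixes flow; stroke at Sf1)
β5 stroke at J1  (Se1 fixes effort; stroke away)
β0 stroke at TF1  (J1 effort already set via bond 5)
β1 stroke at J2  (TF1 one-in-one-out from 0)
β3 stroke at I1  (J2: bond 1 brought effort, rest push out)
β4 stroke at R1  (0-jn J2 has e-setter on 1)

β0 |TF1
β1 |J2
β2 |Sf1
β3 |I1
β4 |R1
β5 |J1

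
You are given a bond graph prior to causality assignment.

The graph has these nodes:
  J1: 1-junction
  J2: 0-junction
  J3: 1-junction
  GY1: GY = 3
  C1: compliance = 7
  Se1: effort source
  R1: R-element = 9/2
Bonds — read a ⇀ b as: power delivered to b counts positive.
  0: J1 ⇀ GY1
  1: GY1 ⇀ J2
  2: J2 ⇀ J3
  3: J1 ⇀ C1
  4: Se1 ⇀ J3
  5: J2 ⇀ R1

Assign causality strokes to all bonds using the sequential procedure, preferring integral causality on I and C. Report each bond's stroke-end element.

bond 0 stroke→GY1
bond 1 stroke→GY1
bond 2 stroke→J2
bond 3 stroke→J1
bond 4 stroke→J3
bond 5 stroke→R1

#4 →J3  (Se1 fixes effort; stroke away)
#2 →J2  (J3 needs exactly one f-in)
#1 →GY1  (common-e at J2 fixed by 2)
#5 →R1  (0-jn J2 has e-setter on 2)
#0 →GY1  (through GY1, causality inverts; strokes same side of GY1)
#3 →J1  (1-jn J1 has f-setter on 0)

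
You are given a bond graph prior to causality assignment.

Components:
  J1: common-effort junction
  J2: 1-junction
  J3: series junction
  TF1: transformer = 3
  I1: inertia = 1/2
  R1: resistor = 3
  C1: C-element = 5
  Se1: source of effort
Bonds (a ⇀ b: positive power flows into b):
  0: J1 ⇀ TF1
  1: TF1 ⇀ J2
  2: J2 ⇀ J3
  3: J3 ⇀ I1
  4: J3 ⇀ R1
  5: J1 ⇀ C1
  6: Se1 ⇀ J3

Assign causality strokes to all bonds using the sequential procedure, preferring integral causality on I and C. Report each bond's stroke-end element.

b0 →TF1
b1 →J2
b2 →J3
b3 →I1
b4 →J3
b5 →J1
b6 →J3

bond 6 →J3  (source Se1 imposes e)
bond 3 →I1  (I1: I, integral causality)
bond 2 →J3  (common-f at J3 fixed by 3)
bond 4 →J3  (1-jn J3 has f-setter on 3)
bond 1 →J2  (J2: bond 2 brought flow, rest push out)
bond 0 →TF1  (TF TF1: opposite of bond 1)
bond 5 →J1  (J1: last free bond brings effort in)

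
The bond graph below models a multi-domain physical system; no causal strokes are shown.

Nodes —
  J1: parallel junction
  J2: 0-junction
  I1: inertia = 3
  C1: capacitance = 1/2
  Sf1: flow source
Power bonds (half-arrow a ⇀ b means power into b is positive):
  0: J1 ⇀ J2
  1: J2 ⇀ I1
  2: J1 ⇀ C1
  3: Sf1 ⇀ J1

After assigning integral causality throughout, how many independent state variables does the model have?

2  (C1, I1 all integral)

β3 stroke→Sf1  (Sf1 fixes flow; stroke at Sf1)
β1 stroke→I1  (I1: I, integral causality)
β0 stroke→J2  (closing 0-jn rule on J2)
β2 stroke→J1  (J1: last free bond brings effort in)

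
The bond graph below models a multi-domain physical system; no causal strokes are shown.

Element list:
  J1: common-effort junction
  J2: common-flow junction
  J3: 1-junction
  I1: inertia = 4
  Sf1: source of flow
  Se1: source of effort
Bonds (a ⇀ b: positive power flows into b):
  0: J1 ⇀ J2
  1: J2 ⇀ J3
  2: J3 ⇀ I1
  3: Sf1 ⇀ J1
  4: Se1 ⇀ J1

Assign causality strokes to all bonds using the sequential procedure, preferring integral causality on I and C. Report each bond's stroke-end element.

β3 →Sf1  (Sf1: flow source, stroke at near end)
β4 →J1  (Se1: effort source, stroke at far end)
β0 →J2  (J1 effort already set via bond 4)
β1 →J3  (J2: last free bond brings flow in)
β2 →I1  (J3 needs exactly one f-in)

b0 |J2
b1 |J3
b2 |I1
b3 |Sf1
b4 |J1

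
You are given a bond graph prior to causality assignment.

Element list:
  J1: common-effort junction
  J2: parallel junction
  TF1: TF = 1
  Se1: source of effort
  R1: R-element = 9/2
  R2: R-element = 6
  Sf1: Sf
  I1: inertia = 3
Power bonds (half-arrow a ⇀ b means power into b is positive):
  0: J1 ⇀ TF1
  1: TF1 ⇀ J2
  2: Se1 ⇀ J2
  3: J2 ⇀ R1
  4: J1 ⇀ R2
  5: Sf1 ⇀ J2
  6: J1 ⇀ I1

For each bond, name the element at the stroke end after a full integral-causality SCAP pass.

β2 |J2  (Se1 (Se) sets effort on bond)
β5 |Sf1  (Sf1 fixes flow; stroke at Sf1)
β1 |TF1  (J2: bond 2 brought effort, rest push out)
β3 |R1  (J2: bond 2 brought effort, rest push out)
β0 |J1  (through TF1, causality passes straight; one stroke at TF1)
β4 |R2  (0-jn J1 has e-setter on 0)
β6 |I1  (common-e at J1 fixed by 0)

β0 →J1
β1 →TF1
β2 →J2
β3 →R1
β4 →R2
β5 →Sf1
β6 →I1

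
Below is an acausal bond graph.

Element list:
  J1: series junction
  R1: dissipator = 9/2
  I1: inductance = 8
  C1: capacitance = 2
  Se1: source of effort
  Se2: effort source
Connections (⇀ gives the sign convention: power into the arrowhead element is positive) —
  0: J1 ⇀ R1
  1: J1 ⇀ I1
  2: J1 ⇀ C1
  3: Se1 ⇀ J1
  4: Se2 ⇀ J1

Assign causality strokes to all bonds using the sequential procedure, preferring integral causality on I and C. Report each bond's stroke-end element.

b0 |J1
b1 |I1
b2 |J1
b3 |J1
b4 |J1

b3 |J1  (Se1 (Se) sets effort on bond)
b4 |J1  (source Se2 imposes e)
b1 |I1  (I1 outputs flow p/I1)
b0 |J1  (J1 flow already set via bond 1)
b2 |J1  (J1 flow already set via bond 1)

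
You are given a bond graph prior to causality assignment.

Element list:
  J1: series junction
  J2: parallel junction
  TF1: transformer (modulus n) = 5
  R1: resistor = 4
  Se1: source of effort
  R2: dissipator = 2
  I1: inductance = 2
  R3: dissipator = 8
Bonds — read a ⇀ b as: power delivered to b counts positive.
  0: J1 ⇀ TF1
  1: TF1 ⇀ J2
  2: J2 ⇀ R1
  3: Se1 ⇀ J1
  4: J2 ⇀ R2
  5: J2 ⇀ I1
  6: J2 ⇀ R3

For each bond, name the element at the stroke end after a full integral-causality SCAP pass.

β0 stroke at TF1
β1 stroke at J2
β2 stroke at R1
β3 stroke at J1
β4 stroke at R2
β5 stroke at I1
β6 stroke at R3

b3 →J1  (Se1 (Se) sets effort on bond)
b0 →TF1  (J1 needs exactly one f-in)
b1 →J2  (TF1: transformer flips bond 0)
b2 →R1  (J2: bond 1 brought effort, rest push out)
b4 →R2  (common-e at J2 fixed by 1)
b5 →I1  (J2: bond 1 brought effort, rest push out)
b6 →R3  (common-e at J2 fixed by 1)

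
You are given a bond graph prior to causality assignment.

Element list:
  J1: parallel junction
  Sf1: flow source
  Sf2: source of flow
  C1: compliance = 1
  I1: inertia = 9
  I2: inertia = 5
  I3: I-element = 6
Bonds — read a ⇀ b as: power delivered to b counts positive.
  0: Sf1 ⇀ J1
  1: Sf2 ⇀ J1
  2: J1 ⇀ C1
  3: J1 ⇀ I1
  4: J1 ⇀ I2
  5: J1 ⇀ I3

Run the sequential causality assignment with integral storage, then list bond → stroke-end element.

#0 |Sf1
#1 |Sf2
#2 |J1
#3 |I1
#4 |I2
#5 |I3

#0 |Sf1  (Sf1: flow source, stroke at near end)
#1 |Sf2  (Sf2 (Sf) sets flow on bond)
#2 |J1  (C1 integral (e out))
#3 |I1  (common-e at J1 fixed by 2)
#4 |I2  (J1: bond 2 brought effort, rest push out)
#5 |I3  (common-e at J1 fixed by 2)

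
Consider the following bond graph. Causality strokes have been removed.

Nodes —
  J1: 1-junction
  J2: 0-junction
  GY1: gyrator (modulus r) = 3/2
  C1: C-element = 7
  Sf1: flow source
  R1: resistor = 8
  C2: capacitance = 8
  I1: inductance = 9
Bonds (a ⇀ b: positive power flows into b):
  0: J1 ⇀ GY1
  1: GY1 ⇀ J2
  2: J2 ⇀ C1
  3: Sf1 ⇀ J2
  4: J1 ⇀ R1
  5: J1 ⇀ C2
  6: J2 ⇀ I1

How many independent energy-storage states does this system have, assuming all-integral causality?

#3 stroke at Sf1  (Sf1 (Sf) sets flow on bond)
#2 stroke at J2  (prefer integral on C1)
#1 stroke at GY1  (0-jn J2 has e-setter on 2)
#6 stroke at I1  (J2 effort already set via bond 2)
#0 stroke at GY1  (GY1: gyrator matches bond 1)
#4 stroke at J1  (common-f at J1 fixed by 0)
#5 stroke at J1  (J1 flow already set via bond 0)

3  (C1, C2, I1 all integral)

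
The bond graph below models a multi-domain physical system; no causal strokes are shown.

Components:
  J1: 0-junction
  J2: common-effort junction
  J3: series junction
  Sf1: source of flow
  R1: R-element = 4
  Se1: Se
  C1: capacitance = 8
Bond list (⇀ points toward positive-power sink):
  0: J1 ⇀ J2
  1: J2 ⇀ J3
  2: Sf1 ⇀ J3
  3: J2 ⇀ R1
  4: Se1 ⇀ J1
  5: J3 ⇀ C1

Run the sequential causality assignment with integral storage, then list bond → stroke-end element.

bond 0 stroke→J2
bond 1 stroke→J3
bond 2 stroke→Sf1
bond 3 stroke→R1
bond 4 stroke→J1
bond 5 stroke→J3

β2 →Sf1  (Sf1 fixes flow; stroke at Sf1)
β4 →J1  (Se1: effort source, stroke at far end)
β0 →J2  (J1: bond 4 brought effort, rest push out)
β1 →J3  (J2 effort already set via bond 0)
β3 →R1  (J2 effort already set via bond 0)
β5 →J3  (J3 flow already set via bond 2)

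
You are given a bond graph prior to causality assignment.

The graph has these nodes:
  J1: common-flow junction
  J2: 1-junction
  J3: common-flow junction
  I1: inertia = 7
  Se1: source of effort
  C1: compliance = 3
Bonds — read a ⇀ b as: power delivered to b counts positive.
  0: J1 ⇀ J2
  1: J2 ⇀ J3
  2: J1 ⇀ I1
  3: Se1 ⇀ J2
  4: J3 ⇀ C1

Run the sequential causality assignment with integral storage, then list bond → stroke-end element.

β0 stroke→J1
β1 stroke→J2
β2 stroke→I1
β3 stroke→J2
β4 stroke→J3

b3 →J2  (Se1: effort source, stroke at far end)
b2 →I1  (I1 integral (f out))
b0 →J1  (J1: bond 2 brought flow, rest push out)
b1 →J2  (1-jn J2 has f-setter on 0)
b4 →J3  (common-f at J3 fixed by 1)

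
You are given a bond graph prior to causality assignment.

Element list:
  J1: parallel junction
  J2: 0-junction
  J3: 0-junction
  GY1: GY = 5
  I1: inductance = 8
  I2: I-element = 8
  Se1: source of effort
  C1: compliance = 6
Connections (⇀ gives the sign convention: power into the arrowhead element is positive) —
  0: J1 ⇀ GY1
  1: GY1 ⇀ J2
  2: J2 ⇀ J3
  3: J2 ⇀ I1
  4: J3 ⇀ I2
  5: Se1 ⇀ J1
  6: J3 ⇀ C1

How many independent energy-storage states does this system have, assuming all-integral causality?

3  (C1, I1, I2 all integral)

b5 →J1  (Se1 fixes effort; stroke away)
b0 →GY1  (J1 effort already set via bond 5)
b1 →GY1  (through GY1, causality inverts; strokes same side of GY1)
b3 →I1  (I1: I, integral causality)
b2 →J2  (closing 0-jn rule on J2)
b4 →I2  (I2: I, integral causality)
b6 →J3  (J3: last free bond brings effort in)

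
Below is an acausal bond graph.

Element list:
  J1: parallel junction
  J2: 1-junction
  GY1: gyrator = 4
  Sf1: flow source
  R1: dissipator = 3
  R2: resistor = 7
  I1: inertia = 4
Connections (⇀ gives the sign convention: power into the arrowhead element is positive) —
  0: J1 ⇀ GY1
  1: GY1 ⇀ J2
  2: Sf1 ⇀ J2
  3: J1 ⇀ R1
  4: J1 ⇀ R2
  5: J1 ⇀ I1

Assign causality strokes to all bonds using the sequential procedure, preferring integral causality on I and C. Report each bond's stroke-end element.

β2 stroke→Sf1  (source Sf1 imposes f)
β1 stroke→J2  (1-jn J2 has f-setter on 2)
β0 stroke→J1  (through GY1, causality inverts; strokes same side of GY1)
β3 stroke→R1  (0-jn J1 has e-setter on 0)
β4 stroke→R2  (0-jn J1 has e-setter on 0)
β5 stroke→I1  (common-e at J1 fixed by 0)

b0 →J1
b1 →J2
b2 →Sf1
b3 →R1
b4 →R2
b5 →I1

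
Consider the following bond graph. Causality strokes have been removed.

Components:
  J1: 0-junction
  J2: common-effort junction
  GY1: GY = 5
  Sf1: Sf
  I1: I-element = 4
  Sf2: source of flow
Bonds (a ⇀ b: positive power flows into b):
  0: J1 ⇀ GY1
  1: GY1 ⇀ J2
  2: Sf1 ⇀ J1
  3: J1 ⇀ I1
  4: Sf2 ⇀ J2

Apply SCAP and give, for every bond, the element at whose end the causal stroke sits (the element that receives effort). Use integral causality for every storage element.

bond 0 stroke→J1
bond 1 stroke→J2
bond 2 stroke→Sf1
bond 3 stroke→I1
bond 4 stroke→Sf2

bond 2 →Sf1  (Sf1 fixes flow; stroke at Sf1)
bond 4 →Sf2  (source Sf2 imposes f)
bond 1 →J2  (closing 0-jn rule on J2)
bond 0 →J1  (GY1 both-in/both-out from 1)
bond 3 →I1  (J1: bond 0 brought effort, rest push out)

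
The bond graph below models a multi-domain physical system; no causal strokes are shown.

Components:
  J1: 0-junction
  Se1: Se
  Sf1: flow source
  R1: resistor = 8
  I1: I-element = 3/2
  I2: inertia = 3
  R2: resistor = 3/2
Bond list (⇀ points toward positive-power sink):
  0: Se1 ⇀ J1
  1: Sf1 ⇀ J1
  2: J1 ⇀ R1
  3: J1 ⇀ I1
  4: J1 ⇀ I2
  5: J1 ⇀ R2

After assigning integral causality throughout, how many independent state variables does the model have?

bond 0 stroke at J1  (Se1: effort source, stroke at far end)
bond 1 stroke at Sf1  (Sf1: flow source, stroke at near end)
bond 2 stroke at R1  (common-e at J1 fixed by 0)
bond 3 stroke at I1  (common-e at J1 fixed by 0)
bond 4 stroke at I2  (J1 effort already set via bond 0)
bond 5 stroke at R2  (J1: bond 0 brought effort, rest push out)

2  (I1, I2 all integral)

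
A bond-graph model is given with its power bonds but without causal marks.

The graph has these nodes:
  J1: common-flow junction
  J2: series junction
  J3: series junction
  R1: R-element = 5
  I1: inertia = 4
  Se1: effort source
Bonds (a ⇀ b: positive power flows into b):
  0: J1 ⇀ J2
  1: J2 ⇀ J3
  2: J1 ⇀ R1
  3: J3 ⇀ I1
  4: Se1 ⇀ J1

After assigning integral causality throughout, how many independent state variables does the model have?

bond 4 stroke→J1  (Se1: effort source, stroke at far end)
bond 3 stroke→I1  (prefer integral on I1)
bond 1 stroke→J3  (1-jn J3 has f-setter on 3)
bond 0 stroke→J2  (common-f at J2 fixed by 1)
bond 2 stroke→J1  (J1: bond 0 brought flow, rest push out)

1  (I1 all integral)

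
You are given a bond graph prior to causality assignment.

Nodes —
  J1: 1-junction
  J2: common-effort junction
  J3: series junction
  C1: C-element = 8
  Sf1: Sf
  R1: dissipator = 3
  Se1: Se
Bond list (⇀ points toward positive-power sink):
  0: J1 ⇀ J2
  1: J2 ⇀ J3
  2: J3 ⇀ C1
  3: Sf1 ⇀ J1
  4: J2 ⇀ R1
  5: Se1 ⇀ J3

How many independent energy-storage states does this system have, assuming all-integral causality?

#3 |Sf1  (Sf1 (Sf) sets flow on bond)
#5 |J3  (Se1 fixes effort; stroke away)
#0 |J1  (common-f at J1 fixed by 3)
#2 |J3  (C1 integral (e out))
#1 |J2  (closing 1-jn rule on J3)
#4 |R1  (0-jn J2 has e-setter on 1)

1  (C1 all integral)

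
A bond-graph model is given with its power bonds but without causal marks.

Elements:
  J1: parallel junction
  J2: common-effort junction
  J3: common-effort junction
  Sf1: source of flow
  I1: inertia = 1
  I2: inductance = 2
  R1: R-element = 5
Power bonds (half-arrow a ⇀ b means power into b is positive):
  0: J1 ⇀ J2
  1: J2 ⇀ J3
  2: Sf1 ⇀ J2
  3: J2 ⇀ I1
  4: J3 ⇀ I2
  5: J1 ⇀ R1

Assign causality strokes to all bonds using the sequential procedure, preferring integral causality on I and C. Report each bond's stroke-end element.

#2 |Sf1  (source Sf1 imposes f)
#3 |I1  (I1 outputs flow p/I1)
#4 |I2  (I2 integral (f out))
#1 |J3  (J3 needs exactly one e-in)
#0 |J2  (only one effort-in slot at J2)
#5 |J1  (J1: last free bond brings effort in)

b0 →J2
b1 →J3
b2 →Sf1
b3 →I1
b4 →I2
b5 →J1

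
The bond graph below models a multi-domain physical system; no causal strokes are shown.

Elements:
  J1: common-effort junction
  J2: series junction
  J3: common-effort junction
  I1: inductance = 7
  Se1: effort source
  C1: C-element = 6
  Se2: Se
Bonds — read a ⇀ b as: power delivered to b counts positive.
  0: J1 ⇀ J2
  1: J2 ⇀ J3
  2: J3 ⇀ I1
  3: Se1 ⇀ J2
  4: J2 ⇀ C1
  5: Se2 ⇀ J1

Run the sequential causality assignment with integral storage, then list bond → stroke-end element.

β0 →J2
β1 →J3
β2 →I1
β3 →J2
β4 →J2
β5 →J1

#3 →J2  (source Se1 imposes e)
#5 →J1  (source Se2 imposes e)
#0 →J2  (J1: bond 5 brought effort, rest push out)
#2 →I1  (I1 outputs flow p/I1)
#1 →J3  (J3: last free bond brings effort in)
#4 →J2  (1-jn J2 has f-setter on 1)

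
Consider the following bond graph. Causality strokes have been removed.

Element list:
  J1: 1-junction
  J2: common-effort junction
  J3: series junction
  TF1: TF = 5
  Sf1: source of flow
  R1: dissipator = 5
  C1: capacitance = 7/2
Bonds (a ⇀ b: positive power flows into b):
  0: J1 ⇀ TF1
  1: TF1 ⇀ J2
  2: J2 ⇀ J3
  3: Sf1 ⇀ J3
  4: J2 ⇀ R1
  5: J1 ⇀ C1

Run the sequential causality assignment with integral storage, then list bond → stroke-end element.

bond 3 stroke→Sf1  (Sf1: flow source, stroke at near end)
bond 2 stroke→J3  (J3: bond 3 brought flow, rest push out)
bond 5 stroke→J1  (C1 outputs effort q/C1)
bond 0 stroke→TF1  (closing 1-jn rule on J1)
bond 1 stroke→J2  (TF1: transformer flips bond 0)
bond 4 stroke→R1  (J2: bond 1 brought effort, rest push out)

bond 0 |TF1
bond 1 |J2
bond 2 |J3
bond 3 |Sf1
bond 4 |R1
bond 5 |J1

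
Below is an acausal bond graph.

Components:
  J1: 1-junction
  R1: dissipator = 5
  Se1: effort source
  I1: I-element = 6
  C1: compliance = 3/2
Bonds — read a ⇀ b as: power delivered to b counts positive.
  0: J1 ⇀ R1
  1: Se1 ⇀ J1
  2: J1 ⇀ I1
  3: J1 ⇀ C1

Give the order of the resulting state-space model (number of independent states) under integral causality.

bond 1 |J1  (Se1 (Se) sets effort on bond)
bond 2 |I1  (I1: I, integral causality)
bond 0 |J1  (common-f at J1 fixed by 2)
bond 3 |J1  (J1 flow already set via bond 2)

2  (C1, I1 all integral)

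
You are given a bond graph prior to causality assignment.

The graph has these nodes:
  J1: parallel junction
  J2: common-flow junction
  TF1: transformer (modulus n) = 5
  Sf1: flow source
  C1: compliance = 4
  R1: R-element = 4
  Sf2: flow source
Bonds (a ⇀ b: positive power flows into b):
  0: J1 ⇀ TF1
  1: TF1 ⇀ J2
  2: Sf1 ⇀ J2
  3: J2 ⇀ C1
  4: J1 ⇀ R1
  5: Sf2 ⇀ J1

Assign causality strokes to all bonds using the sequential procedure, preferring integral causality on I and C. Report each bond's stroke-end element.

β2 stroke→Sf1  (source Sf1 imposes f)
β5 stroke→Sf2  (Sf2 fixes flow; stroke at Sf2)
β1 stroke→J2  (common-f at J2 fixed by 2)
β3 stroke→J2  (common-f at J2 fixed by 2)
β0 stroke→TF1  (through TF1, causality passes straight; one stroke at TF1)
β4 stroke→J1  (J1 needs exactly one e-in)

#0 →TF1
#1 →J2
#2 →Sf1
#3 →J2
#4 →J1
#5 →Sf2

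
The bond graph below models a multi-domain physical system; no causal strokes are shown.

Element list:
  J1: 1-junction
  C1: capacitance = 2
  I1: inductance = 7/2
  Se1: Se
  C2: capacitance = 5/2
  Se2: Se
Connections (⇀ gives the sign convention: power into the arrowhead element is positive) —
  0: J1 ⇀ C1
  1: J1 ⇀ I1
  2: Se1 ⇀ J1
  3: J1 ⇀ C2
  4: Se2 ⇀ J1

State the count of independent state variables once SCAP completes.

bond 2 stroke→J1  (source Se1 imposes e)
bond 4 stroke→J1  (source Se2 imposes e)
bond 0 stroke→J1  (C1 integral (e out))
bond 1 stroke→I1  (I1: I, integral causality)
bond 3 stroke→J1  (1-jn J1 has f-setter on 1)

3  (C1, C2, I1 all integral)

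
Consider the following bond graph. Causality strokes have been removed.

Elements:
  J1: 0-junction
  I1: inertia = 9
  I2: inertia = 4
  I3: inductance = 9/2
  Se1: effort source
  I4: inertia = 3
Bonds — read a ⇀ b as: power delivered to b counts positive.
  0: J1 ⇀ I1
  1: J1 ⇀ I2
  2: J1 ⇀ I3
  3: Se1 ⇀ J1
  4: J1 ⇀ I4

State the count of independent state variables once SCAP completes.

4  (I1, I2, I3, I4 all integral)

β3 →J1  (Se1 fixes effort; stroke away)
β0 →I1  (J1 effort already set via bond 3)
β1 →I2  (J1: bond 3 brought effort, rest push out)
β2 →I3  (J1: bond 3 brought effort, rest push out)
β4 →I4  (J1 effort already set via bond 3)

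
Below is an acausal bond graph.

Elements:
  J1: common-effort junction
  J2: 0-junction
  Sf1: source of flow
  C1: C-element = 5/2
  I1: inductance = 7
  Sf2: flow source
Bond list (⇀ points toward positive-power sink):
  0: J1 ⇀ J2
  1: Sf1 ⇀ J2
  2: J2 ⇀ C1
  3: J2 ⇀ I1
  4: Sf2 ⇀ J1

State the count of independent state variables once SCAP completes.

2  (C1, I1 all integral)

#1 stroke→Sf1  (Sf1 fixes flow; stroke at Sf1)
#4 stroke→Sf2  (Sf2 fixes flow; stroke at Sf2)
#0 stroke→J1  (J1 needs exactly one e-in)
#2 stroke→J2  (C1: C, integral causality)
#3 stroke→I1  (common-e at J2 fixed by 2)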